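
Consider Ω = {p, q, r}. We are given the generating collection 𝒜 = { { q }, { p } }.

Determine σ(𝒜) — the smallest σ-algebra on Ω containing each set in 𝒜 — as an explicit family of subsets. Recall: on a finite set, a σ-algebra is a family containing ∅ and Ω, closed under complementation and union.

Begin from { ∅, { p }, { q }, Ω } (that is, 𝒜 plus ∅ and Ω).
Round 1 adds 3:
  { p, q }  = { q } ∪ { p }
  { p, r }  = complement { q }
  { q, r }  = complement { p }
  |family| = 7
Round 2: +1 →
  { r }  = complement { p, q }
  |family| = 8
Round 3: already closed under ᶜ and ∪.

σ(𝒜) = { ∅, { p }, { q }, { r }, { p, q }, { p, r }, { q, r }, Ω }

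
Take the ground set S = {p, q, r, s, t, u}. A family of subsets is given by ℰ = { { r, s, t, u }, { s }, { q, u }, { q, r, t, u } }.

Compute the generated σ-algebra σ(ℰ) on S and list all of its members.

Start: ℰ ∪ {∅, S} = { {}, { s }, { q, u }, { q, r, t, u }, { r, s, t, u }, S }.
Step 1 adds 6:
  { p, q }  = ᶜ of { r, s, t, u }
  { p, s }  = ᶜ of { q, r, t, u }
  { q, s, u }  = { s } ∪ { q, u }
  { p, r, s, t }  = ᶜ of { q, u }
  { p, q, r, t, u }  = ᶜ of { s }
  { q, r, s, t, u }  = { r, s, t, u } ∪ { q, u }
  (now 12)
Step 2: 7 new —
  { p }  = ᶜ of { q, r, s, t, u }
  { p, q, s }  = { p, q } ∪ { p, s }
  { p, q, u }  = { p, q } ∪ { q, u }
  { p, r, t }  = ᶜ of { q, s, u }
  { p, q, s, u }  = { q, s, u } ∪ { p, q }
  { p, q, r, s, t }  = { p, q } ∪ { p, r, s, t }
  { p, r, s, t, u }  = { r, s, t, u } ∪ { p, s }
  (now 19)
Step 3: +6 →
  { q }  = ᶜ of { p, r, s, t, u }
  { u }  = ᶜ of { p, q, r, s, t }
  { r, t }  = ᶜ of { p, q, s, u }
  { r, s, t }  = ᶜ of { p, q, u }
  { r, t, u }  = ᶜ of { p, q, s }
  { p, q, r, t }  = { p, r, t } ∪ { p, q }
  (now 25)
Step 4: +7 →
  { p, u }  = { p } ∪ { u }
  { q, s }  = { q } ∪ { s }
  { s, u }  = ᶜ of { p, q, r, t }
  { p, s, u }  = { u } ∪ { p, s }
  { q, r, t }  = { q } ∪ { r, t }
  { p, r, t, u }  = { p } ∪ { r, t, u }
  { q, r, s, t }  = { r, s, t } ∪ { q }
  (now 32)
Step 5: stable.

Hence σ(ℰ) has 32 members: { {}, { p }, { q }, { s }, { u }, { p, q }, { p, s }, { p, u }, { q, s }, { q, u }, { r, t }, { s, u }, { p, q, s }, { p, q, u }, { p, r, t }, { p, s, u }, { q, r, t }, { q, s, u }, { r, s, t }, { r, t, u }, { p, q, r, t }, { p, q, s, u }, { p, r, s, t }, { p, r, t, u }, { q, r, s, t }, { q, r, t, u }, { r, s, t, u }, { p, q, r, s, t }, { p, q, r, t, u }, { p, r, s, t, u }, { q, r, s, t, u }, S }.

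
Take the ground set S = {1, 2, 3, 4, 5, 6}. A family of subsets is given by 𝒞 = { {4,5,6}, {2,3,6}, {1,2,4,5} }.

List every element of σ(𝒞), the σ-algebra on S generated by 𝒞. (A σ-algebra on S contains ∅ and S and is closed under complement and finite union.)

Seed the family with 𝒞 together with ∅ and S: { {}, {2,3,6}, {4,5,6}, {1,2,4,5}, S }.
Round 1: 5 new —
  {3,6}  = S∖{1,2,4,5}
  {1,2,3}  = S∖{4,5,6}
  {1,4,5}  = S∖{2,3,6}
  {1,2,4,5,6}  = {4,5,6} ∪ {1,2,4,5}
  {2,3,4,5,6}  = {2,3,6} ∪ {4,5,6}
  (now 10)
Round 2: +7 →
  {1}  = S∖{2,3,4,5,6}
  {3}  = S∖{1,2,4,5,6}
  {1,2,3,6}  = {1,2,3} ∪ {2,3,6}
  {1,4,5,6}  = {1,4,5} ∪ {4,5,6}
  {3,4,5,6}  = {3,6} ∪ {4,5,6}
  {1,2,3,4,5}  = {1,4,5} ∪ {1,2,3}
  {1,3,4,5,6}  = {1,4,5} ∪ {3,6}
  (now 17)
Round 3. New:
  {2}  = S∖{1,3,4,5,6}
  {6}  = S∖{1,2,3,4,5}
  {1,2}  = S∖{3,4,5,6}
  {1,3}  = {3} ∪ {1}
  {2,3}  = S∖{1,4,5,6}
  {4,5}  = S∖{1,2,3,6}
  {1,3,6}  = {3,6} ∪ {1}
  {1,3,4,5}  = {1,4,5} ∪ {3}
  (now 25)
Round 4: 7 new —
  {1,6}  = {6} ∪ {1}
  {2,6}  = S∖{1,3,4,5}
  {1,2,6}  = {1,2} ∪ {6}
  {2,4,5}  = S∖{1,3,6}
  {3,4,5}  = {4,5} ∪ {3}
  {2,3,4,5}  = {4,5} ∪ {2,3}
  {2,4,5,6}  = S∖{1,3}
  (now 32)
Round 5: already closed under ᶜ and ∪.

|σ(𝒞)| = 32.  σ(𝒞) = { {}, {1}, {2}, {3}, {6}, {1,2}, {1,3}, {1,6}, {2,3}, {2,6}, {3,6}, {4,5}, {1,2,3}, {1,2,6}, {1,3,6}, {1,4,5}, {2,3,6}, {2,4,5}, {3,4,5}, {4,5,6}, {1,2,3,6}, {1,2,4,5}, {1,3,4,5}, {1,4,5,6}, {2,3,4,5}, {2,4,5,6}, {3,4,5,6}, {1,2,3,4,5}, {1,2,4,5,6}, {1,3,4,5,6}, {2,3,4,5,6}, S }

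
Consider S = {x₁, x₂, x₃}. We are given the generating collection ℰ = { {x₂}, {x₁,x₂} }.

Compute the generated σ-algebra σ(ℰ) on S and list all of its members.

σ(ℰ) (8 sets): { ∅, {x₁}, {x₂}, {x₃}, {x₁,x₂}, {x₁,x₃}, {x₂,x₃}, S }

Derivation:
Start: ℰ ∪ {∅, S} = { ∅, {x₂}, {x₁,x₂}, S }.
Step 1 (2 new):
  {x₃}  = {x₁,x₂}ᶜ
  {x₁,x₃}  = {x₂}ᶜ
  — 6 sets.
Step 2 (1 new):
  {x₂,x₃}  = {x₃} ∪ {x₂}
  — 7 sets.
Step 3 adds 1:
  {x₁}  = {x₂,x₃}ᶜ
  — 8 sets.
Step 4: closed — nothing new.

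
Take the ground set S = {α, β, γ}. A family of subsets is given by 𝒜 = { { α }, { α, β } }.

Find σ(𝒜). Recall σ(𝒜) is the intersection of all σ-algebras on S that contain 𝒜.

Answer: σ(𝒜) = { ∅, { α }, { β }, { γ }, { α, β }, { α, γ }, { β, γ }, S }

Derivation:
Begin from { ∅, { α }, { α, β }, S } (that is, 𝒜 plus ∅ and S).
Step 1 adds 2:
  { γ }  = ᶜ of { α, β }
  { β, γ }  = ᶜ of { α }
Step 2: 1 new —
  { α, γ }  = { γ } ∪ { α }
Step 3 adds 1:
  { β }  = ᶜ of { α, γ }
Step 4: closed — nothing new.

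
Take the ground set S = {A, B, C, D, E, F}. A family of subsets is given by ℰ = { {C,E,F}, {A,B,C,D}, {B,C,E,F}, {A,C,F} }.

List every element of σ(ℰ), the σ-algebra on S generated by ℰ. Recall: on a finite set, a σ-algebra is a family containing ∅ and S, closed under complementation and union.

|σ(ℰ)| = 64.  σ(ℰ) = { {}, {A}, {B}, {C}, {D}, {E}, {F}, {A,B}, {A,C}, {A,D}, {A,E}, {A,F}, {B,C}, {B,D}, {B,E}, {B,F}, {C,D}, {C,E}, {C,F}, {D,E}, {D,F}, {E,F}, {A,B,C}, {A,B,D}, {A,B,E}, {A,B,F}, {A,C,D}, {A,C,E}, {A,C,F}, {A,D,E}, {A,D,F}, {A,E,F}, {B,C,D}, {B,C,E}, {B,C,F}, {B,D,E}, {B,D,F}, {B,E,F}, {C,D,E}, {C,D,F}, {C,E,F}, {D,E,F}, {A,B,C,D}, {A,B,C,E}, {A,B,C,F}, {A,B,D,E}, {A,B,D,F}, {A,B,E,F}, {A,C,D,E}, {A,C,D,F}, {A,C,E,F}, {A,D,E,F}, {B,C,D,E}, {B,C,D,F}, {B,C,E,F}, {B,D,E,F}, {C,D,E,F}, {A,B,C,D,E}, {A,B,C,D,F}, {A,B,C,E,F}, {A,B,D,E,F}, {A,C,D,E,F}, {B,C,D,E,F}, S }

Trace:
Begin from { {}, {A,C,F}, {C,E,F}, {A,B,C,D}, {B,C,E,F}, S } (that is, ℰ plus ∅ and S).
Step 1 adds 7:
  {A,D}  = S∖{B,C,E,F}
  {E,F}  = S∖{A,B,C,D}
  {A,B,D}  = S∖{C,E,F}
  {B,D,E}  = S∖{A,C,F}
  {A,C,E,F}  = {C,E,F} ∪ {A,C,F}
  {A,B,C,D,F}  = {A,C,F} ∪ {A,B,C,D}
  {A,B,C,E,F}  = {A,C,F} ∪ {B,C,E,F}
  — 13 sets.
Step 2. New:
  {D}  = S∖{A,B,C,E,F}
  {E}  = S∖{A,B,C,D,F}
  {B,D}  = S∖{A,C,E,F}
  {A,B,D,E}  = {A,B,D} ∪ {B,D,E}
  {A,C,D,F}  = {A,C,F} ∪ {A,D}
  {A,D,E,F}  = {E,F} ∪ {A,D}
  {B,D,E,F}  = {E,F} ∪ {B,D,E}
  {A,B,C,D,E}  = {A,B,C,D} ∪ {B,D,E}
  {A,B,D,E,F}  = {E,F} ∪ {A,B,D}
  {A,C,D,E,F}  = {A,C,E,F} ∪ {A,D}
  {B,C,D,E,F}  = {B,C,E,F} ∪ {B,D,E}
  — 24 sets.
Step 3 adds 12:
  {A}  = S∖{B,C,D,E,F}
  {B}  = S∖{A,C,D,E,F}
  {C}  = S∖{A,B,D,E,F}
  {F}  = S∖{A,B,C,D,E}
  {A,C}  = S∖{B,D,E,F}
  {B,C}  = S∖{A,D,E,F}
  {B,E}  = S∖{A,C,D,F}
  {C,F}  = S∖{A,B,D,E}
  {D,E}  = {E} ∪ {D}
  {A,D,E}  = {A,D} ∪ {E}
  {D,E,F}  = {E,F} ∪ {D}
  {C,D,E,F}  = {C,E,F} ∪ {D}
  — 36 sets.
Step 4: +26 →
  {A,B}  = S∖{C,D,E,F}
  {A,E}  = {A} ∪ {E}
  {A,F}  = {A} ∪ {F}
  {B,F}  = {B} ∪ {F}
  {C,D}  = {C} ∪ {D}
  {C,E}  = {E} ∪ {C}
  {D,F}  = {F} ∪ {D}
  {A,B,C}  = S∖{D,E,F}
  {A,B,E}  = {B,E} ∪ {A}
  {A,C,D}  = {C} ∪ {A,D}
  {A,C,E}  = {E} ∪ {A,C}
  {A,D,F}  = {F} ∪ {A,D}
  {A,E,F}  = {E,F} ∪ {A}
  {B,C,D}  = {C} ∪ {B,D}
  {B,C,E}  = {B,E} ∪ {C}
  {B,C,F}  = S∖{A,D,E}
  {B,D,F}  = {F} ∪ {B,D}
  {B,E,F}  = {B,E} ∪ {E,F}
  {C,D,E}  = {D,E} ∪ {C}
  {C,D,F}  = {C,F} ∪ {D}
  {A,B,C,E}  = {B,E} ∪ {A,C}
  {A,B,C,F}  = S∖{D,E}
  {A,B,D,F}  = {F} ∪ {A,B,D}
  {A,C,D,E}  = {A,D,E} ∪ {C}
  {B,C,D,E}  = {D,E} ∪ {B,C}
  {B,C,D,F}  = {C,F} ∪ {B,D}
  — 62 sets.
Step 5. New:
  {A,B,F}  = S∖{C,D,E}
  {A,B,E,F}  = S∖{C,D}
  — 64 sets.
Step 6: stable.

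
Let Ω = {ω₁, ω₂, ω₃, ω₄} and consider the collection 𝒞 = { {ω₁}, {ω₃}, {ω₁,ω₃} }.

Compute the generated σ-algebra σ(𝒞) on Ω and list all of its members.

Begin from { {}, {ω₁}, {ω₃}, {ω₁,ω₃}, Ω } (that is, 𝒞 plus ∅ and Ω).
Step 1 (3 new):
  {ω₂,ω₄}  = {ω₁,ω₃}ᶜ
  {ω₁,ω₂,ω₄}  = {ω₃}ᶜ
  {ω₂,ω₃,ω₄}  = {ω₁}ᶜ
  |family| = 8
Step 2: no new sets; the family is a σ-algebra.

σ(𝒞) = { {}, {ω₁}, {ω₃}, {ω₁,ω₃}, {ω₂,ω₄}, {ω₁,ω₂,ω₄}, {ω₂,ω₃,ω₄}, Ω }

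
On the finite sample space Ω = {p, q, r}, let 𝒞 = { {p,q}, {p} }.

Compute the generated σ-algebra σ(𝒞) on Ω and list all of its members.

σ(𝒞) (8 sets): { {}, {p}, {q}, {r}, {p,q}, {p,r}, {q,r}, Ω }

Trace:
Seed the family with 𝒞 together with ∅ and Ω: { {}, {p}, {p,q}, Ω }.
Iteration 1: 2 new —
  {r}  = {p,q}ᶜ
  {q,r}  = {p}ᶜ
  |family| = 6
Iteration 2: +1 →
  {p,r}  = {r} ∪ {p}
  |family| = 7
Iteration 3: +1 →
  {q}  = {p,r}ᶜ
  |family| = 8
Iteration 4: closed — nothing new.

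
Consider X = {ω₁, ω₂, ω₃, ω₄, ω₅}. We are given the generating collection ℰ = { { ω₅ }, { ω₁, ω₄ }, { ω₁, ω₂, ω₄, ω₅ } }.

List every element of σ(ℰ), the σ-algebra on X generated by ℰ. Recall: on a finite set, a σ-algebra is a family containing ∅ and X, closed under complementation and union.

Initial family (5 sets): { {}, { ω₅ }, { ω₁, ω₄ }, { ω₁, ω₂, ω₄, ω₅ }, X }.
Round 1: +4 →
  { ω₃ }  = ᶜ of { ω₁, ω₂, ω₄, ω₅ }
  { ω₁, ω₄, ω₅ }  = { ω₁, ω₄ } ∪ { ω₅ }
  { ω₂, ω₃, ω₅ }  = ᶜ of { ω₁, ω₄ }
  { ω₁, ω₂, ω₃, ω₄ }  = ᶜ of { ω₅ }
  [9 total]
Round 2 adds 4:
  { ω₂, ω₃ }  = ᶜ of { ω₁, ω₄, ω₅ }
  { ω₃, ω₅ }  = { ω₅ } ∪ { ω₃ }
  { ω₁, ω₃, ω₄ }  = { ω₃ } ∪ { ω₁, ω₄ }
  { ω₁, ω₃, ω₄, ω₅ }  = { ω₁, ω₄, ω₅ } ∪ { ω₃ }
  [13 total]
Round 3. New:
  { ω₂ }  = ᶜ of { ω₁, ω₃, ω₄, ω₅ }
  { ω₂, ω₅ }  = ᶜ of { ω₁, ω₃, ω₄ }
  { ω₁, ω₂, ω₄ }  = ᶜ of { ω₃, ω₅ }
  [16 total]
Round 4: no new sets; the family is a σ-algebra.

|σ(ℰ)| = 16.  σ(ℰ) = { {}, { ω₂ }, { ω₃ }, { ω₅ }, { ω₁, ω₄ }, { ω₂, ω₃ }, { ω₂, ω₅ }, { ω₃, ω₅ }, { ω₁, ω₂, ω₄ }, { ω₁, ω₃, ω₄ }, { ω₁, ω₄, ω₅ }, { ω₂, ω₃, ω₅ }, { ω₁, ω₂, ω₃, ω₄ }, { ω₁, ω₂, ω₄, ω₅ }, { ω₁, ω₃, ω₄, ω₅ }, X }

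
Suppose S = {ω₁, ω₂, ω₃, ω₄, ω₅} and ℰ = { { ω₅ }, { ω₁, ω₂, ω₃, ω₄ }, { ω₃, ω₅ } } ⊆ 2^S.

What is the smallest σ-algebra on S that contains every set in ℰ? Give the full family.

Seed the family with ℰ together with ∅ and S: { ∅, { ω₅ }, { ω₃, ω₅ }, { ω₁, ω₂, ω₃, ω₄ }, S }.
Pass 1: 1 new —
  { ω₁, ω₂, ω₄ }  = complement { ω₃, ω₅ }
  — 6 sets.
Pass 2: +1 →
  { ω₁, ω₂, ω₄, ω₅ }  = { ω₁, ω₂, ω₄ } ∪ { ω₅ }
  — 7 sets.
Pass 3: +1 →
  { ω₃ }  = complement { ω₁, ω₂, ω₄, ω₅ }
  — 8 sets.
Pass 4: no new sets; the family is a σ-algebra.

|σ(ℰ)| = 8.  σ(ℰ) = { ∅, { ω₃ }, { ω₅ }, { ω₃, ω₅ }, { ω₁, ω₂, ω₄ }, { ω₁, ω₂, ω₃, ω₄ }, { ω₁, ω₂, ω₄, ω₅ }, S }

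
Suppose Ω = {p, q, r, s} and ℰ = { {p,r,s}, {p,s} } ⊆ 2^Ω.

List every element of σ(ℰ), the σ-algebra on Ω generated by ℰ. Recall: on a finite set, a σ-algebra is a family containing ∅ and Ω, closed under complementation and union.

Answer: σ(ℰ) = { {}, {q}, {r}, {p,s}, {q,r}, {p,q,s}, {p,r,s}, Ω }

Working:
Take S₀ = ℰ ∪ {∅, Ω} = { {}, {p,s}, {p,r,s}, Ω }.
Step 1: 2 new —
  {q}  = ᶜ of {p,r,s}
  {q,r}  = ᶜ of {p,s}
  — 6 sets.
Step 2 adds 1:
  {p,q,s}  = {p,s} ∪ {q}
  — 7 sets.
Step 3 adds 1:
  {r}  = ᶜ of {p,q,s}
  — 8 sets.
Step 4 adds nothing — fixpoint reached.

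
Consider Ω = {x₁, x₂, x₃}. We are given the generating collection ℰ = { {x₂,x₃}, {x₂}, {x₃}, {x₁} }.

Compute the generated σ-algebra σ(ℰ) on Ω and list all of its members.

Take S₀ = ℰ ∪ {∅, Ω} = { {}, {x₁}, {x₂}, {x₃}, {x₂,x₃}, Ω }.
Iteration 1: +2 →
  {x₁,x₂}  = Ω∖{x₃}
  {x₁,x₃}  = Ω∖{x₂}
  (now 8)
Iteration 2: already closed under ᶜ and ∪.

σ(ℰ) = { {}, {x₁}, {x₂}, {x₃}, {x₁,x₂}, {x₁,x₃}, {x₂,x₃}, Ω }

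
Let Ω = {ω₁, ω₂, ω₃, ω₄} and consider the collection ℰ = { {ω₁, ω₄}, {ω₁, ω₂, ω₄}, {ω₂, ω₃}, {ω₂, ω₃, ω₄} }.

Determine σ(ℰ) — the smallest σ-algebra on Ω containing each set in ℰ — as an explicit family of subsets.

Answer: σ(ℰ) = { ∅, {ω₁}, {ω₂}, {ω₃}, {ω₄}, {ω₁, ω₂}, {ω₁, ω₃}, {ω₁, ω₄}, {ω₂, ω₃}, {ω₂, ω₄}, {ω₃, ω₄}, {ω₁, ω₂, ω₃}, {ω₁, ω₂, ω₄}, {ω₁, ω₃, ω₄}, {ω₂, ω₃, ω₄}, Ω }

Derivation:
Seed the family with ℰ together with ∅ and Ω: { ∅, {ω₁, ω₄}, {ω₂, ω₃}, {ω₁, ω₂, ω₄}, {ω₂, ω₃, ω₄}, Ω }.
Iteration 1 adds 2:
  {ω₁}  = {ω₂, ω₃, ω₄}ᶜ
  {ω₃}  = {ω₁, ω₂, ω₄}ᶜ
  [8 total]
Iteration 2: +3 →
  {ω₁, ω₃}  = {ω₃} ∪ {ω₁}
  {ω₁, ω₂, ω₃}  = {ω₂, ω₃} ∪ {ω₁}
  {ω₁, ω₃, ω₄}  = {ω₃} ∪ {ω₁, ω₄}
  [11 total]
Iteration 3: 3 new —
  {ω₂}  = {ω₁, ω₃, ω₄}ᶜ
  {ω₄}  = {ω₁, ω₂, ω₃}ᶜ
  {ω₂, ω₄}  = {ω₁, ω₃}ᶜ
  [14 total]
Iteration 4: 2 new —
  {ω₁, ω₂}  = {ω₂} ∪ {ω₁}
  {ω₃, ω₄}  = {ω₃} ∪ {ω₄}
  [16 total]
After Iteration 5 the family is unchanged; done.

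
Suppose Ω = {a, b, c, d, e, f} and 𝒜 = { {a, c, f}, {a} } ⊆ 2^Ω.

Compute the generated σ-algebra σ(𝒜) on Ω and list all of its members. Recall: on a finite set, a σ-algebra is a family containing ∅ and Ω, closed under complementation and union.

Start: 𝒜 ∪ {∅, Ω} = { {}, {a}, {a, c, f}, Ω }.
Step 1 (2 new):
  {b, d, e}  = Ω∖{a, c, f}
  {b, c, d, e, f}  = Ω∖{a}
Step 2 (1 new):
  {a, b, d, e}  = {b, d, e} ∪ {a}
Step 3: +1 →
  {c, f}  = Ω∖{a, b, d, e}
Step 4: already closed under ᶜ and ∪.

Hence σ(𝒜) has 8 members: { {}, {a}, {c, f}, {a, c, f}, {b, d, e}, {a, b, d, e}, {b, c, d, e, f}, Ω }.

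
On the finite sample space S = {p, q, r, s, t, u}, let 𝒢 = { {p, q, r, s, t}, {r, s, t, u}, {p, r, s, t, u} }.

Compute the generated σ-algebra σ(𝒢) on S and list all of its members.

Begin from { ∅, {r, s, t, u}, {p, q, r, s, t}, {p, r, s, t, u}, S } (that is, 𝒢 plus ∅ and S).
Step 1: 3 new —
  {q}  = complement {p, r, s, t, u}
  {u}  = complement {p, q, r, s, t}
  {p, q}  = complement {r, s, t, u}
  |family| = 8
Step 2: +3 →
  {q, u}  = {q} ∪ {u}
  {p, q, u}  = {p, q} ∪ {u}
  {q, r, s, t, u}  = {q} ∪ {r, s, t, u}
  |family| = 11
Step 3 (3 new):
  {p}  = complement {q, r, s, t, u}
  {r, s, t}  = complement {p, q, u}
  {p, r, s, t}  = complement {q, u}
  |family| = 14
Step 4: 2 new —
  {p, u}  = {p} ∪ {u}
  {q, r, s, t}  = {r, s, t} ∪ {q}
  |family| = 16
After Step 5 the family is unchanged; done.

Hence σ(𝒢) has 16 members: { ∅, {p}, {q}, {u}, {p, q}, {p, u}, {q, u}, {p, q, u}, {r, s, t}, {p, r, s, t}, {q, r, s, t}, {r, s, t, u}, {p, q, r, s, t}, {p, r, s, t, u}, {q, r, s, t, u}, S }.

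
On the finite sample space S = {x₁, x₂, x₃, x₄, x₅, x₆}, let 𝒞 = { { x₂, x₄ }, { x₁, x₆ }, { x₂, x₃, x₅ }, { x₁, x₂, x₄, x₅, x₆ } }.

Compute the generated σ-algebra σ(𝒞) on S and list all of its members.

σ(𝒞) (32 sets): { {}, { x₂ }, { x₃ }, { x₄ }, { x₅ }, { x₁, x₆ }, { x₂, x₃ }, { x₂, x₄ }, { x₂, x₅ }, { x₃, x₄ }, { x₃, x₅ }, { x₄, x₅ }, { x₁, x₂, x₆ }, { x₁, x₃, x₆ }, { x₁, x₄, x₆ }, { x₁, x₅, x₆ }, { x₂, x₃, x₄ }, { x₂, x₃, x₅ }, { x₂, x₄, x₅ }, { x₃, x₄, x₅ }, { x₁, x₂, x₃, x₆ }, { x₁, x₂, x₄, x₆ }, { x₁, x₂, x₅, x₆ }, { x₁, x₃, x₄, x₆ }, { x₁, x₃, x₅, x₆ }, { x₁, x₄, x₅, x₆ }, { x₂, x₃, x₄, x₅ }, { x₁, x₂, x₃, x₄, x₆ }, { x₁, x₂, x₃, x₅, x₆ }, { x₁, x₂, x₄, x₅, x₆ }, { x₁, x₃, x₄, x₅, x₆ }, S }

Working:
Seed the family with 𝒞 together with ∅ and S: { {}, { x₁, x₆ }, { x₂, x₄ }, { x₂, x₃, x₅ }, { x₁, x₂, x₄, x₅, x₆ }, S }.
Step 1 adds 6:
  { x₃ }  = complement { x₁, x₂, x₄, x₅, x₆ }
  { x₁, x₄, x₆ }  = complement { x₂, x₃, x₅ }
  { x₁, x₂, x₄, x₆ }  = { x₁, x₆ } ∪ { x₂, x₄ }
  { x₁, x₃, x₅, x₆ }  = complement { x₂, x₄ }
  { x₂, x₃, x₄, x₅ }  = complement { x₁, x₆ }
  { x₁, x₂, x₃, x₅, x₆ }  = { x₂, x₃, x₅ } ∪ { x₁, x₆ }
  |family| = 12
Step 2: 7 new —
  { x₄ }  = complement { x₁, x₂, x₃, x₅, x₆ }
  { x₃, x₅ }  = complement { x₁, x₂, x₄, x₆ }
  { x₁, x₃, x₆ }  = { x₁, x₆ } ∪ { x₃ }
  { x₂, x₃, x₄ }  = { x₃ } ∪ { x₂, x₄ }
  { x₁, x₃, x₄, x₆ }  = { x₁, x₄, x₆ } ∪ { x₃ }
  { x₁, x₂, x₃, x₄, x₆ }  = { x₁, x₂, x₄, x₆ } ∪ { x₃ }
  { x₁, x₃, x₄, x₅, x₆ }  = { x₁, x₃, x₅, x₆ } ∪ { x₁, x₄, x₆ }
  |family| = 19
Step 3 (7 new):
  { x₂ }  = complement { x₁, x₃, x₄, x₅, x₆ }
  { x₅ }  = complement { x₁, x₂, x₃, x₄, x₆ }
  { x₂, x₅ }  = complement { x₁, x₃, x₄, x₆ }
  { x₃, x₄ }  = { x₃ } ∪ { x₄ }
  { x₁, x₅, x₆ }  = complement { x₂, x₃, x₄ }
  { x₂, x₄, x₅ }  = complement { x₁, x₃, x₆ }
  { x₃, x₄, x₅ }  = { x₃, x₅ } ∪ { x₄ }
  |family| = 26
Step 4. New:
  { x₂, x₃ }  = { x₂ } ∪ { x₃ }
  { x₄, x₅ }  = { x₅ } ∪ { x₄ }
  { x₁, x₂, x₆ }  = complement { x₃, x₄, x₅ }
  { x₁, x₂, x₃, x₆ }  = { x₁, x₃, x₆ } ∪ { x₂ }
  { x₁, x₂, x₅, x₆ }  = complement { x₃, x₄ }
  { x₁, x₄, x₅, x₆ }  = { x₁, x₄, x₆ } ∪ { x₅ }
  |family| = 32
Step 5: stable.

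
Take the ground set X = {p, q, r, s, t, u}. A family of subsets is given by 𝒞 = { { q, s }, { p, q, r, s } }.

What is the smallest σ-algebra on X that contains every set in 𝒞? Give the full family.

Start: 𝒞 ∪ {∅, X} = { {  }, { q, s }, { p, q, r, s }, X }.
Step 1: 2 new —
  { t, u }  = { p, q, r, s }ᶜ
  { p, r, t, u }  = { q, s }ᶜ
  — 6 sets.
Step 2: +1 →
  { q, s, t, u }  = { t, u } ∪ { q, s }
  — 7 sets.
Step 3 (1 new):
  { p, r }  = { q, s, t, u }ᶜ
  — 8 sets.
Step 4: already closed under ᶜ and ∪.

Hence σ(𝒞) has 8 members: { {  }, { p, r }, { q, s }, { t, u }, { p, q, r, s }, { p, r, t, u }, { q, s, t, u }, X }.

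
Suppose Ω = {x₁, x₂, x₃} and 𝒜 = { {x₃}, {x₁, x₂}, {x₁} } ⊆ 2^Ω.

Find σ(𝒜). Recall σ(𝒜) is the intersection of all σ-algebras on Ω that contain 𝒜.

Take S₀ = 𝒜 ∪ {∅, Ω} = { ∅, {x₁}, {x₃}, {x₁, x₂}, Ω }.
Step 1: +2 →
  {x₁, x₃}  = {x₃} ∪ {x₁}
  {x₂, x₃}  = {x₁}ᶜ
  (now 7)
Step 2 adds 1:
  {x₂}  = {x₁, x₃}ᶜ
  (now 8)
Step 3: no new sets; the family is a σ-algebra.

|σ(𝒜)| = 8.  σ(𝒜) = { ∅, {x₁}, {x₂}, {x₃}, {x₁, x₂}, {x₁, x₃}, {x₂, x₃}, Ω }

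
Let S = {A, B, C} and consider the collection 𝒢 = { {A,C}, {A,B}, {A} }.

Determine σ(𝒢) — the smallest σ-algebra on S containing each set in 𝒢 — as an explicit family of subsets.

σ(𝒢) = { ∅, {A}, {B}, {C}, {A,B}, {A,C}, {B,C}, S }

Trace:
Initial family (5 sets): { ∅, {A}, {A,B}, {A,C}, S }.
Pass 1. New:
  {B}  = {A,C}ᶜ
  {C}  = {A,B}ᶜ
  {B,C}  = {A}ᶜ
  (now 8)
Pass 2: already closed under ᶜ and ∪.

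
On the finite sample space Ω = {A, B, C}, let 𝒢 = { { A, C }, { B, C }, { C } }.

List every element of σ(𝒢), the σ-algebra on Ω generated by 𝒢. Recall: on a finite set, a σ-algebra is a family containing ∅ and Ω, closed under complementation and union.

Initial family (5 sets): { {}, { C }, { A, C }, { B, C }, Ω }.
Step 1 adds 3:
  { A }  = ᶜ of { B, C }
  { B }  = ᶜ of { A, C }
  { A, B }  = ᶜ of { C }
  — 8 sets.
Step 2: closed — nothing new.

Therefore σ(𝒢) = { {}, { A }, { B }, { C }, { A, B }, { A, C }, { B, C }, Ω } (|σ(𝒢)| = 8).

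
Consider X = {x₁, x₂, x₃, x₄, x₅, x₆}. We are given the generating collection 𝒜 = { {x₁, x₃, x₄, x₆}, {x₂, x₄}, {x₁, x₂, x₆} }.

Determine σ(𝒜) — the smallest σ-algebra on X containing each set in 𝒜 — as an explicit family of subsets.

Begin from { ∅, {x₂, x₄}, {x₁, x₂, x₆}, {x₁, x₃, x₄, x₆}, X } (that is, 𝒜 plus ∅ and X).
Pass 1 (5 new):
  {x₂, x₅}  = complement {x₁, x₃, x₄, x₆}
  {x₃, x₄, x₅}  = complement {x₁, x₂, x₆}
  {x₁, x₂, x₄, x₆}  = {x₁, x₂, x₆} ∪ {x₂, x₄}
  {x₁, x₃, x₅, x₆}  = complement {x₂, x₄}
  {x₁, x₂, x₃, x₄, x₆}  = {x₁, x₃, x₄, x₆} ∪ {x₁, x₂, x₆}
  — 10 sets.
Pass 2 (8 new):
  {x₅}  = complement {x₁, x₂, x₃, x₄, x₆}
  {x₃, x₅}  = complement {x₁, x₂, x₄, x₆}
  {x₂, x₄, x₅}  = {x₂, x₅} ∪ {x₂, x₄}
  {x₁, x₂, x₅, x₆}  = {x₂, x₅} ∪ {x₁, x₂, x₆}
  {x₂, x₃, x₄, x₅}  = {x₂, x₅} ∪ {x₃, x₄, x₅}
  {x₁, x₂, x₃, x₅, x₆}  = {x₁, x₃, x₅, x₆} ∪ {x₂, x₅}
  {x₁, x₂, x₄, x₅, x₆}  = {x₂, x₅} ∪ {x₁, x₂, x₄, x₆}
  {x₁, x₃, x₄, x₅, x₆}  = {x₁, x₃, x₅, x₆} ∪ {x₃, x₄, x₅}
  — 18 sets.
Pass 3 adds 7:
  {x₂}  = complement {x₁, x₃, x₄, x₅, x₆}
  {x₃}  = complement {x₁, x₂, x₄, x₅, x₆}
  {x₄}  = complement {x₁, x₂, x₃, x₅, x₆}
  {x₁, x₆}  = complement {x₂, x₃, x₄, x₅}
  {x₃, x₄}  = complement {x₁, x₂, x₅, x₆}
  {x₁, x₃, x₆}  = complement {x₂, x₄, x₅}
  {x₂, x₃, x₅}  = {x₂, x₅} ∪ {x₃, x₅}
  — 25 sets.
Pass 4. New:
  {x₂, x₃}  = {x₂} ∪ {x₃}
  {x₄, x₅}  = {x₅} ∪ {x₄}
  {x₁, x₄, x₆}  = complement {x₂, x₃, x₅}
  {x₁, x₅, x₆}  = {x₁, x₆} ∪ {x₅}
  {x₂, x₃, x₄}  = {x₃, x₄} ∪ {x₂}
  {x₁, x₂, x₃, x₆}  = {x₁, x₃, x₆} ∪ {x₂}
  — 31 sets.
Pass 5: 1 new —
  {x₁, x₄, x₅, x₆}  = complement {x₂, x₃}
  — 32 sets.
Pass 6: stable.

|σ(𝒜)| = 32.  σ(𝒜) = { ∅, {x₂}, {x₃}, {x₄}, {x₅}, {x₁, x₆}, {x₂, x₃}, {x₂, x₄}, {x₂, x₅}, {x₃, x₄}, {x₃, x₅}, {x₄, x₅}, {x₁, x₂, x₆}, {x₁, x₃, x₆}, {x₁, x₄, x₆}, {x₁, x₅, x₆}, {x₂, x₃, x₄}, {x₂, x₃, x₅}, {x₂, x₄, x₅}, {x₃, x₄, x₅}, {x₁, x₂, x₃, x₆}, {x₁, x₂, x₄, x₆}, {x₁, x₂, x₅, x₆}, {x₁, x₃, x₄, x₆}, {x₁, x₃, x₅, x₆}, {x₁, x₄, x₅, x₆}, {x₂, x₃, x₄, x₅}, {x₁, x₂, x₃, x₄, x₆}, {x₁, x₂, x₃, x₅, x₆}, {x₁, x₂, x₄, x₅, x₆}, {x₁, x₃, x₄, x₅, x₆}, X }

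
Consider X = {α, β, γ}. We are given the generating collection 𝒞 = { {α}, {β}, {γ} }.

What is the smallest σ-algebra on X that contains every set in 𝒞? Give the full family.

Take S₀ = 𝒞 ∪ {∅, X} = { {}, {α}, {β}, {γ}, X }.
Iteration 1: 3 new —
  {α,β}  = {γ}ᶜ
  {α,γ}  = {β}ᶜ
  {β,γ}  = {α}ᶜ
  (now 8)
Iteration 2: already closed under ᶜ and ∪.

σ(𝒞) = { {}, {α}, {β}, {γ}, {α,β}, {α,γ}, {β,γ}, X }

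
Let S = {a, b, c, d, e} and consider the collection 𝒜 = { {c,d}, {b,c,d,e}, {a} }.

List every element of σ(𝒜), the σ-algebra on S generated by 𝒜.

Begin from { {}, {a}, {c,d}, {b,c,d,e}, S } (that is, 𝒜 plus ∅ and S).
Step 1. New:
  {a,b,e}  = S∖{c,d}
  {a,c,d}  = {c,d} ∪ {a}
Step 2 (1 new):
  {b,e}  = S∖{a,c,d}
Step 3: closed — nothing new.

Hence σ(𝒜) has 8 members: { {}, {a}, {b,e}, {c,d}, {a,b,e}, {a,c,d}, {b,c,d,e}, S }.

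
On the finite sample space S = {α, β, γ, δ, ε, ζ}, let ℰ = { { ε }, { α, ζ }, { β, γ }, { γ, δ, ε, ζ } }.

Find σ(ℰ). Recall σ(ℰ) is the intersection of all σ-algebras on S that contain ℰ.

Start: ℰ ∪ {∅, S} = { ∅, { ε }, { α, ζ }, { β, γ }, { γ, δ, ε, ζ }, S }.
Pass 1: +9 →
  { α, β }  = complement { γ, δ, ε, ζ }
  { α, ε, ζ }  = { α, ζ } ∪ { ε }
  { β, γ, ε }  = { β, γ } ∪ { ε }
  { α, β, γ, ζ }  = { β, γ } ∪ { α, ζ }
  { α, δ, ε, ζ }  = complement { β, γ }
  { β, γ, δ, ε }  = complement { α, ζ }
  { α, β, γ, δ, ζ }  = complement { ε }
  { α, γ, δ, ε, ζ }  = { γ, δ, ε, ζ } ∪ { α, ζ }
  { β, γ, δ, ε, ζ }  = { β, γ } ∪ { γ, δ, ε, ζ }
Pass 2: +13 →
  { α }  = complement { β, γ, δ, ε, ζ }
  { β }  = complement { α, γ, δ, ε, ζ }
  { δ, ε }  = complement { α, β, γ, ζ }
  { α, β, γ }  = { α, β } ∪ { β, γ }
  { α, β, ε }  = { α, β } ∪ { ε }
  { α, β, ζ }  = { α, β } ∪ { α, ζ }
  { α, δ, ζ }  = complement { β, γ, ε }
  { β, γ, δ }  = complement { α, ε, ζ }
  { α, β, γ, ε }  = { α, β } ∪ { β, γ, ε }
  { α, β, ε, ζ }  = { α, β } ∪ { α, ε, ζ }
  { α, β, γ, δ, ε }  = { α, β } ∪ { β, γ, δ, ε }
  { α, β, γ, ε, ζ }  = { α, ζ } ∪ { β, γ, ε }
  { α, β, δ, ε, ζ }  = { α, β } ∪ { α, δ, ε, ζ }
Pass 3: +15 →
  { γ }  = complement { α, β, δ, ε, ζ }
  { δ }  = complement { α, β, γ, ε, ζ }
  { ζ }  = complement { α, β, γ, δ, ε }
  { α, ε }  = { ε } ∪ { α }
  { β, ε }  = { β } ∪ { ε }
  { γ, δ }  = complement { α, β, ε, ζ }
  { δ, ζ }  = complement { α, β, γ, ε }
  { α, δ, ε }  = { δ, ε } ∪ { α }
  { β, δ, ε }  = { β } ∪ { δ, ε }
  { γ, δ, ε }  = complement { α, β, ζ }
  { γ, δ, ζ }  = complement { α, β, ε }
  { δ, ε, ζ }  = complement { α, β, γ }
  { α, β, γ, δ }  = { β, γ, δ } ∪ { α, β, γ }
  { α, β, δ, ε }  = { δ, ε } ∪ { α, β }
  { α, β, δ, ζ }  = { β } ∪ { α, δ, ζ }
Pass 4: 20 new —
  { α, γ }  = { γ } ∪ { α }
  { α, δ }  = { δ } ∪ { α }
  { β, δ }  = { β } ∪ { δ }
  { β, ζ }  = { β } ∪ { ζ }
  { γ, ε }  = complement { α, β, δ, ζ }
  { γ, ζ }  = complement { α, β, δ, ε }
  { ε, ζ }  = complement { α, β, γ, δ }
  { α, β, δ }  = { α, β } ∪ { δ }
  { α, γ, δ }  = { γ, δ } ∪ { α }
  { α, γ, ε }  = { γ } ∪ { α, ε }
  { α, γ, ζ }  = complement { β, δ, ε }
  { β, γ, ζ }  = complement { α, δ, ε }
  { β, δ, ζ }  = { β } ∪ { δ, ζ }
  { β, ε, ζ }  = { β, ε } ∪ { ζ }
  { α, γ, δ, ε }  = { γ, δ } ∪ { α, ε }
  { α, γ, δ, ζ }  = complement { β, ε }
  { α, γ, ε, ζ }  = { α, ε, ζ } ∪ { γ }
  { β, γ, δ, ζ }  = complement { α, ε }
  { β, γ, ε, ζ }  = { ζ } ∪ { β, γ, ε }
  { β, δ, ε, ζ }  = { β } ∪ { δ, ε, ζ }
Pass 5: +1 →
  { γ, ε, ζ }  = complement { α, β, δ }
Pass 6: stable.

|σ(ℰ)| = 64.  σ(ℰ) = { ∅, { α }, { β }, { γ }, { δ }, { ε }, { ζ }, { α, β }, { α, γ }, { α, δ }, { α, ε }, { α, ζ }, { β, γ }, { β, δ }, { β, ε }, { β, ζ }, { γ, δ }, { γ, ε }, { γ, ζ }, { δ, ε }, { δ, ζ }, { ε, ζ }, { α, β, γ }, { α, β, δ }, { α, β, ε }, { α, β, ζ }, { α, γ, δ }, { α, γ, ε }, { α, γ, ζ }, { α, δ, ε }, { α, δ, ζ }, { α, ε, ζ }, { β, γ, δ }, { β, γ, ε }, { β, γ, ζ }, { β, δ, ε }, { β, δ, ζ }, { β, ε, ζ }, { γ, δ, ε }, { γ, δ, ζ }, { γ, ε, ζ }, { δ, ε, ζ }, { α, β, γ, δ }, { α, β, γ, ε }, { α, β, γ, ζ }, { α, β, δ, ε }, { α, β, δ, ζ }, { α, β, ε, ζ }, { α, γ, δ, ε }, { α, γ, δ, ζ }, { α, γ, ε, ζ }, { α, δ, ε, ζ }, { β, γ, δ, ε }, { β, γ, δ, ζ }, { β, γ, ε, ζ }, { β, δ, ε, ζ }, { γ, δ, ε, ζ }, { α, β, γ, δ, ε }, { α, β, γ, δ, ζ }, { α, β, γ, ε, ζ }, { α, β, δ, ε, ζ }, { α, γ, δ, ε, ζ }, { β, γ, δ, ε, ζ }, S }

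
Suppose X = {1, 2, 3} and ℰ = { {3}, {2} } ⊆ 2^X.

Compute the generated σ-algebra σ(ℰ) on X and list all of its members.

σ(ℰ) (8 sets): { ∅, {1}, {2}, {3}, {1, 2}, {1, 3}, {2, 3}, X }

Trace:
Seed the family with ℰ together with ∅ and X: { ∅, {2}, {3}, X }.
Step 1 adds 3:
  {1, 2}  = X∖{3}
  {1, 3}  = X∖{2}
  {2, 3}  = {3} ∪ {2}
  (now 7)
Step 2. New:
  {1}  = X∖{2, 3}
  (now 8)
After Step 3 the family is unchanged; done.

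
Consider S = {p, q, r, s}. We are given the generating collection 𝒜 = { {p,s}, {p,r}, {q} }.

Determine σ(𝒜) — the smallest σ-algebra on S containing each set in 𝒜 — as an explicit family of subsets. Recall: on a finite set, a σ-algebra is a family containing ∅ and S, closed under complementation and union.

σ(𝒜) (16 sets): { {}, {p}, {q}, {r}, {s}, {p,q}, {p,r}, {p,s}, {q,r}, {q,s}, {r,s}, {p,q,r}, {p,q,s}, {p,r,s}, {q,r,s}, S }

Working:
Take S₀ = 𝒜 ∪ {∅, S} = { {}, {q}, {p,r}, {p,s}, S }.
Step 1: 5 new —
  {q,r}  = {p,s}ᶜ
  {q,s}  = {p,r}ᶜ
  {p,q,r}  = {p,r} ∪ {q}
  {p,q,s}  = {p,s} ∪ {q}
  {p,r,s}  = {q}ᶜ
  (now 10)
Step 2. New:
  {r}  = {p,q,s}ᶜ
  {s}  = {p,q,r}ᶜ
  {q,r,s}  = {q,r} ∪ {q,s}
  (now 13)
Step 3. New:
  {p}  = {q,r,s}ᶜ
  {r,s}  = {r} ∪ {s}
  (now 15)
Step 4. New:
  {p,q}  = {r,s}ᶜ
  (now 16)
Step 5: closed — nothing new.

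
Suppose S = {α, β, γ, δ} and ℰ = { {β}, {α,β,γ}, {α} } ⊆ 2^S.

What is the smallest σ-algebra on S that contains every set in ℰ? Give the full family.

Initial family (5 sets): { {}, {α}, {β}, {α,β,γ}, S }.
Round 1: 4 new —
  {δ}  = complement {α,β,γ}
  {α,β}  = {β} ∪ {α}
  {α,γ,δ}  = complement {β}
  {β,γ,δ}  = complement {α}
  — 9 sets.
Round 2: 4 new —
  {α,δ}  = {δ} ∪ {α}
  {β,δ}  = {β} ∪ {δ}
  {γ,δ}  = complement {α,β}
  {α,β,δ}  = {α,β} ∪ {δ}
  — 13 sets.
Round 3: 3 new —
  {γ}  = complement {α,β,δ}
  {α,γ}  = complement {β,δ}
  {β,γ}  = complement {α,δ}
  — 16 sets.
Round 4: no new sets; the family is a σ-algebra.

Hence σ(ℰ) has 16 members: { {}, {α}, {β}, {γ}, {δ}, {α,β}, {α,γ}, {α,δ}, {β,γ}, {β,δ}, {γ,δ}, {α,β,γ}, {α,β,δ}, {α,γ,δ}, {β,γ,δ}, S }.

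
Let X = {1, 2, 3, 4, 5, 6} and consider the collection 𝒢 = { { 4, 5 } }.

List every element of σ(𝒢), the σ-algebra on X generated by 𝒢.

|σ(𝒢)| = 4.  σ(𝒢) = { {}, { 4, 5 }, { 1, 2, 3, 6 }, X }

Working:
Seed the family with 𝒢 together with ∅ and X: { {}, { 4, 5 }, X }.
Iteration 1. New:
  { 1, 2, 3, 6 }  = { 4, 5 }ᶜ
  [4 total]
Iteration 2 adds nothing — fixpoint reached.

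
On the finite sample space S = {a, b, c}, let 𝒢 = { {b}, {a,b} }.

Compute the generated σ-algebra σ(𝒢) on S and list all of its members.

Answer: σ(𝒢) = { {}, {a}, {b}, {c}, {a,b}, {a,c}, {b,c}, S }

Trace:
Begin from { {}, {b}, {a,b}, S } (that is, 𝒢 plus ∅ and S).
Step 1 (2 new):
  {c}  = {a,b}ᶜ
  {a,c}  = {b}ᶜ
  [6 total]
Step 2: 1 new —
  {b,c}  = {c} ∪ {b}
  [7 total]
Step 3: 1 new —
  {a}  = {b,c}ᶜ
  [8 total]
Step 4: stable.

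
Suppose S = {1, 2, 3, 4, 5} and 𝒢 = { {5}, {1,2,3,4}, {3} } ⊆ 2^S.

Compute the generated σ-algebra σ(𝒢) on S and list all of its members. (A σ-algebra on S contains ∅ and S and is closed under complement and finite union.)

Initial family (5 sets): { ∅, {3}, {5}, {1,2,3,4}, S }.
Step 1 (2 new):
  {3,5}  = {3} ∪ {5}
  {1,2,4,5}  = complement {3}
  [7 total]
Step 2: +1 →
  {1,2,4}  = complement {3,5}
  [8 total]
Step 3: stable.

Therefore σ(𝒢) = { ∅, {3}, {5}, {3,5}, {1,2,4}, {1,2,3,4}, {1,2,4,5}, S } (|σ(𝒢)| = 8).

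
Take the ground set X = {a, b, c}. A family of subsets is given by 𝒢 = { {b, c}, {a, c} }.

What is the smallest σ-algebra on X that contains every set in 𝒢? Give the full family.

|σ(𝒢)| = 8.  σ(𝒢) = { {}, {a}, {b}, {c}, {a, b}, {a, c}, {b, c}, X }

Trace:
Start: 𝒢 ∪ {∅, X} = { {}, {a, c}, {b, c}, X }.
Round 1 adds 2:
  {a}  = {b, c}ᶜ
  {b}  = {a, c}ᶜ
  [6 total]
Round 2 (1 new):
  {a, b}  = {b} ∪ {a}
  [7 total]
Round 3. New:
  {c}  = {a, b}ᶜ
  [8 total]
Round 4: closed — nothing new.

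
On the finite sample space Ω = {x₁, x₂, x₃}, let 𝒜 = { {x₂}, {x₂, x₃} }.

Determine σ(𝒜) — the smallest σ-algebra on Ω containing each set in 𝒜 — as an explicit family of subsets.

σ(𝒜) (8 sets): { {}, {x₁}, {x₂}, {x₃}, {x₁, x₂}, {x₁, x₃}, {x₂, x₃}, Ω }

Trace:
Seed the family with 𝒜 together with ∅ and Ω: { {}, {x₂}, {x₂, x₃}, Ω }.
Iteration 1: 2 new —
  {x₁}  = {x₂, x₃}ᶜ
  {x₁, x₃}  = {x₂}ᶜ
  — 6 sets.
Iteration 2: 1 new —
  {x₁, x₂}  = {x₂} ∪ {x₁}
  — 7 sets.
Iteration 3: +1 →
  {x₃}  = {x₁, x₂}ᶜ
  — 8 sets.
Iteration 4: no new sets; the family is a σ-algebra.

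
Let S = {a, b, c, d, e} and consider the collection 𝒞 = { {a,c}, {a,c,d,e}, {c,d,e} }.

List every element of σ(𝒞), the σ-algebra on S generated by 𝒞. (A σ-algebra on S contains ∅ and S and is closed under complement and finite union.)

σ(𝒞) (16 sets): { {}, {a}, {b}, {c}, {a,b}, {a,c}, {b,c}, {d,e}, {a,b,c}, {a,d,e}, {b,d,e}, {c,d,e}, {a,b,d,e}, {a,c,d,e}, {b,c,d,e}, S }

Trace:
Initial family (5 sets): { {}, {a,c}, {c,d,e}, {a,c,d,e}, S }.
Step 1 adds 3:
  {b}  = ᶜ of {a,c,d,e}
  {a,b}  = ᶜ of {c,d,e}
  {b,d,e}  = ᶜ of {a,c}
  — 8 sets.
Step 2: +3 →
  {a,b,c}  = {b} ∪ {a,c}
  {a,b,d,e}  = {a,b} ∪ {b,d,e}
  {b,c,d,e}  = {b} ∪ {c,d,e}
  — 11 sets.
Step 3. New:
  {a}  = ᶜ of {b,c,d,e}
  {c}  = ᶜ of {a,b,d,e}
  {d,e}  = ᶜ of {a,b,c}
  — 14 sets.
Step 4: +2 →
  {b,c}  = {c} ∪ {b}
  {a,d,e}  = {d,e} ∪ {a}
  — 16 sets.
Step 5 adds nothing — fixpoint reached.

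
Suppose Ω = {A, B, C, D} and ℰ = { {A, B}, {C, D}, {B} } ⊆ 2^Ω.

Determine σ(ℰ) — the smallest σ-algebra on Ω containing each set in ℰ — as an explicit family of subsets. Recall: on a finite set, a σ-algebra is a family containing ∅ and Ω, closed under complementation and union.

|σ(ℰ)| = 8.  σ(ℰ) = { {}, {A}, {B}, {A, B}, {C, D}, {A, C, D}, {B, C, D}, Ω }

Check:
Begin from { {}, {B}, {A, B}, {C, D}, Ω } (that is, ℰ plus ∅ and Ω).
Step 1 adds 2:
  {A, C, D}  = ᶜ of {B}
  {B, C, D}  = {C, D} ∪ {B}
  (now 7)
Step 2 adds 1:
  {A}  = ᶜ of {B, C, D}
  (now 8)
Step 3 adds nothing — fixpoint reached.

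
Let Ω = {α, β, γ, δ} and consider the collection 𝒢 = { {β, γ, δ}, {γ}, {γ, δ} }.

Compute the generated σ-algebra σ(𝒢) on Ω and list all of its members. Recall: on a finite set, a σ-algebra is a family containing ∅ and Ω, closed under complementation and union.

σ(𝒢) (16 sets): { {}, {α}, {β}, {γ}, {δ}, {α, β}, {α, γ}, {α, δ}, {β, γ}, {β, δ}, {γ, δ}, {α, β, γ}, {α, β, δ}, {α, γ, δ}, {β, γ, δ}, Ω }

Derivation:
Begin from { {}, {γ}, {γ, δ}, {β, γ, δ}, Ω } (that is, 𝒢 plus ∅ and Ω).
Pass 1 (3 new):
  {α}  = complement {β, γ, δ}
  {α, β}  = complement {γ, δ}
  {α, β, δ}  = complement {γ}
  |family| = 8
Pass 2: +3 →
  {α, γ}  = {γ} ∪ {α}
  {α, β, γ}  = {γ} ∪ {α, β}
  {α, γ, δ}  = {γ, δ} ∪ {α}
  |family| = 11
Pass 3 adds 3:
  {β}  = complement {α, γ, δ}
  {δ}  = complement {α, β, γ}
  {β, δ}  = complement {α, γ}
  |family| = 14
Pass 4. New:
  {α, δ}  = {δ} ∪ {α}
  {β, γ}  = {γ} ∪ {β}
  |family| = 16
Pass 5: closed — nothing new.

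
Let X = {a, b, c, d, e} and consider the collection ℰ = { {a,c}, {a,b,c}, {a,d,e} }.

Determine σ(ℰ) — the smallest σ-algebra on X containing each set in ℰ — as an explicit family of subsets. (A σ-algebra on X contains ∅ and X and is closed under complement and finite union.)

Seed the family with ℰ together with ∅ and X: { ∅, {a,c}, {a,b,c}, {a,d,e}, X }.
Iteration 1: 4 new —
  {b,c}  = ᶜ of {a,d,e}
  {d,e}  = ᶜ of {a,b,c}
  {b,d,e}  = ᶜ of {a,c}
  {a,c,d,e}  = {a,d,e} ∪ {a,c}
Iteration 2 adds 3:
  {b}  = ᶜ of {a,c,d,e}
  {a,b,d,e}  = {a,d,e} ∪ {b,d,e}
  {b,c,d,e}  = {d,e} ∪ {b,c}
Iteration 3: 2 new —
  {a}  = ᶜ of {b,c,d,e}
  {c}  = ᶜ of {a,b,d,e}
Iteration 4: 2 new —
  {a,b}  = {b} ∪ {a}
  {c,d,e}  = {d,e} ∪ {c}
Iteration 5: already closed under ᶜ and ∪.

|σ(ℰ)| = 16.  σ(ℰ) = { ∅, {a}, {b}, {c}, {a,b}, {a,c}, {b,c}, {d,e}, {a,b,c}, {a,d,e}, {b,d,e}, {c,d,e}, {a,b,d,e}, {a,c,d,e}, {b,c,d,e}, X }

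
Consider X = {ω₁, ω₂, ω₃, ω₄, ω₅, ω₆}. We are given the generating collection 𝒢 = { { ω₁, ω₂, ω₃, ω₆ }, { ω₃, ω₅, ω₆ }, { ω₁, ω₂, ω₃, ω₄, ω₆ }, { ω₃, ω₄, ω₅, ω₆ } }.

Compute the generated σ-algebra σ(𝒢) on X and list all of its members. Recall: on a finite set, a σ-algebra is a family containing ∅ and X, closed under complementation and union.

Seed the family with 𝒢 together with ∅ and X: { ∅, { ω₃, ω₅, ω₆ }, { ω₁, ω₂, ω₃, ω₆ }, { ω₃, ω₄, ω₅, ω₆ }, { ω₁, ω₂, ω₃, ω₄, ω₆ }, X }.
Pass 1: +5 →
  { ω₅ }  = complement { ω₁, ω₂, ω₃, ω₄, ω₆ }
  { ω₁, ω₂ }  = complement { ω₃, ω₄, ω₅, ω₆ }
  { ω₄, ω₅ }  = complement { ω₁, ω₂, ω₃, ω₆ }
  { ω₁, ω₂, ω₄ }  = complement { ω₃, ω₅, ω₆ }
  { ω₁, ω₂, ω₃, ω₅, ω₆ }  = { ω₃, ω₅, ω₆ } ∪ { ω₁, ω₂, ω₃, ω₆ }
  — 11 sets.
Pass 2. New:
  { ω₄ }  = complement { ω₁, ω₂, ω₃, ω₅, ω₆ }
  { ω₁, ω₂, ω₅ }  = { ω₁, ω₂ } ∪ { ω₅ }
  { ω₁, ω₂, ω₄, ω₅ }  = { ω₁, ω₂ } ∪ { ω₄, ω₅ }
  — 14 sets.
Pass 3. New:
  { ω₃, ω₆ }  = complement { ω₁, ω₂, ω₄, ω₅ }
  { ω₃, ω₄, ω₆ }  = complement { ω₁, ω₂, ω₅ }
  — 16 sets.
Pass 4: no new sets; the family is a σ-algebra.

σ(𝒢) = { ∅, { ω₄ }, { ω₅ }, { ω₁, ω₂ }, { ω₃, ω₆ }, { ω₄, ω₅ }, { ω₁, ω₂, ω₄ }, { ω₁, ω₂, ω₅ }, { ω₃, ω₄, ω₆ }, { ω₃, ω₅, ω₆ }, { ω₁, ω₂, ω₃, ω₆ }, { ω₁, ω₂, ω₄, ω₅ }, { ω₃, ω₄, ω₅, ω₆ }, { ω₁, ω₂, ω₃, ω₄, ω₆ }, { ω₁, ω₂, ω₃, ω₅, ω₆ }, X }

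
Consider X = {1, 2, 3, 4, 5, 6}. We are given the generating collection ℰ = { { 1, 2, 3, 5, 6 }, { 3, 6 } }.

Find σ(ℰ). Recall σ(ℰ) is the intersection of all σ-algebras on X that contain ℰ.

σ(ℰ) (8 sets): { ∅, { 4 }, { 3, 6 }, { 1, 2, 5 }, { 3, 4, 6 }, { 1, 2, 4, 5 }, { 1, 2, 3, 5, 6 }, X }

Derivation:
Take S₀ = ℰ ∪ {∅, X} = { ∅, { 3, 6 }, { 1, 2, 3, 5, 6 }, X }.
Round 1 (2 new):
  { 4 }  = ᶜ of { 1, 2, 3, 5, 6 }
  { 1, 2, 4, 5 }  = ᶜ of { 3, 6 }
  |family| = 6
Round 2. New:
  { 3, 4, 6 }  = { 3, 6 } ∪ { 4 }
  |family| = 7
Round 3. New:
  { 1, 2, 5 }  = ᶜ of { 3, 4, 6 }
  |family| = 8
Round 4 adds nothing — fixpoint reached.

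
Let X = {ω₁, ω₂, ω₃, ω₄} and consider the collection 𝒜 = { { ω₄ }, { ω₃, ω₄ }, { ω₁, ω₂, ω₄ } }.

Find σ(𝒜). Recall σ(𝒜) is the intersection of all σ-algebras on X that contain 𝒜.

Initial family (5 sets): { {}, { ω₄ }, { ω₃, ω₄ }, { ω₁, ω₂, ω₄ }, X }.
Round 1 (3 new):
  { ω₃ }  = X∖{ ω₁, ω₂, ω₄ }
  { ω₁, ω₂ }  = X∖{ ω₃, ω₄ }
  { ω₁, ω₂, ω₃ }  = X∖{ ω₄ }
  — 8 sets.
Round 2: stable.

σ(𝒜) = { {}, { ω₃ }, { ω₄ }, { ω₁, ω₂ }, { ω₃, ω₄ }, { ω₁, ω₂, ω₃ }, { ω₁, ω₂, ω₄ }, X }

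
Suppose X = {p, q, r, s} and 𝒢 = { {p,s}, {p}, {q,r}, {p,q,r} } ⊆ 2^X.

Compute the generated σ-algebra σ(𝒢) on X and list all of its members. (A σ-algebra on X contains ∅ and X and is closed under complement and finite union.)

Seed the family with 𝒢 together with ∅ and X: { {}, {p}, {p,s}, {q,r}, {p,q,r}, X }.
Step 1. New:
  {s}  = X∖{p,q,r}
  {q,r,s}  = X∖{p}
After Step 2 the family is unchanged; done.

σ(𝒢) = { {}, {p}, {s}, {p,s}, {q,r}, {p,q,r}, {q,r,s}, X }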